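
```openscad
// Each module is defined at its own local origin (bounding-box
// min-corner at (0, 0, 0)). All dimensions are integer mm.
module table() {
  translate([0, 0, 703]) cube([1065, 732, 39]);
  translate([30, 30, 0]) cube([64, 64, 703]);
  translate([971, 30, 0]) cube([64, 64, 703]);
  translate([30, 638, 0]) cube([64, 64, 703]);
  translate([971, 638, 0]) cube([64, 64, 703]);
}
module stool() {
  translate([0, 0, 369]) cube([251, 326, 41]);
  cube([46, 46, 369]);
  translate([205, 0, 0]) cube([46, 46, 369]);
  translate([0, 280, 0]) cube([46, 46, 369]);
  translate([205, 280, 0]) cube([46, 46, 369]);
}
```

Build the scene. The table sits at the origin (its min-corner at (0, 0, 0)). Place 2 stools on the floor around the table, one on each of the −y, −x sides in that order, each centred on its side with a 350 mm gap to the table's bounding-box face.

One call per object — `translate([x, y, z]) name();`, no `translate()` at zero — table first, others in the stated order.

table();
translate([407, -676, 0]) stool();
translate([-601, 203, 0]) stool();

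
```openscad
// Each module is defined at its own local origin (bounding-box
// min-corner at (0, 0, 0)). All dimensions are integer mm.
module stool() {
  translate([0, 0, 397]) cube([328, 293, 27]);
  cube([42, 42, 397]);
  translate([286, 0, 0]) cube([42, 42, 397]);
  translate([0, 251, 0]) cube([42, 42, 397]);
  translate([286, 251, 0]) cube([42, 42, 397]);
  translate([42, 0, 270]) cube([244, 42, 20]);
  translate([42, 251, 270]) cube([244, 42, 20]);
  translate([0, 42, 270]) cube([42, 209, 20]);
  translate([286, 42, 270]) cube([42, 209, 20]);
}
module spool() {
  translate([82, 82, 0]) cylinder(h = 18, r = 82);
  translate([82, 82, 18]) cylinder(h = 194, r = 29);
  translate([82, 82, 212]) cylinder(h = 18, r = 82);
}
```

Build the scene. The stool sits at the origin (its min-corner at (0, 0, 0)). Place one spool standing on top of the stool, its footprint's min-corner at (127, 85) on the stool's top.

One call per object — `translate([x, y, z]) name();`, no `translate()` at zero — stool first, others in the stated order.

stool();
translate([127, 85, 424]) spool();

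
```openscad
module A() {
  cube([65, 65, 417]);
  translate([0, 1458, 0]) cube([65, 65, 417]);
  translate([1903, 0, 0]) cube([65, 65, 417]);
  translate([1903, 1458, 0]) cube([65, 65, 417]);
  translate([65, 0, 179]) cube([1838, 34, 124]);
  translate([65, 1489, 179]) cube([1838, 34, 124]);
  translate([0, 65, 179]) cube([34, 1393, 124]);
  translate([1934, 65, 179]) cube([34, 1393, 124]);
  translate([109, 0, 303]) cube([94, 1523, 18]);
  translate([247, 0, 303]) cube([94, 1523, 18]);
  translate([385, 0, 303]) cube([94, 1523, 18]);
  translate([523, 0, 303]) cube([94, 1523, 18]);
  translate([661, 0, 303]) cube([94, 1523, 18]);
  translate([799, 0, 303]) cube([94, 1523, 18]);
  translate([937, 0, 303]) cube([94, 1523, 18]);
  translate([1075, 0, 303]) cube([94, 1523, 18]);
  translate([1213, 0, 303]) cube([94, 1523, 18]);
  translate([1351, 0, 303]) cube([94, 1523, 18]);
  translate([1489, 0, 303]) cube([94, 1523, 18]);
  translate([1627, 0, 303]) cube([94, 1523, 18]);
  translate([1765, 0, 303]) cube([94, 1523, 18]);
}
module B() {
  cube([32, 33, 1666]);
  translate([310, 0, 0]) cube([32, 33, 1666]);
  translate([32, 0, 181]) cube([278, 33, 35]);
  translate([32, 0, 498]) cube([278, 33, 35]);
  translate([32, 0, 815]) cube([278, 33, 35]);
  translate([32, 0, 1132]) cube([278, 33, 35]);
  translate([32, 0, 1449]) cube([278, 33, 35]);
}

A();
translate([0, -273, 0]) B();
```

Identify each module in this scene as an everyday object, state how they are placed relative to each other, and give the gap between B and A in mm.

A is a bed frame. B is a ladder. The ladder is on the floor beside the bed frame on its −y side. The gap between the ladder and the bed frame is 240 mm.

The ladder's nearest face is 240 mm from the bed frame's −y face.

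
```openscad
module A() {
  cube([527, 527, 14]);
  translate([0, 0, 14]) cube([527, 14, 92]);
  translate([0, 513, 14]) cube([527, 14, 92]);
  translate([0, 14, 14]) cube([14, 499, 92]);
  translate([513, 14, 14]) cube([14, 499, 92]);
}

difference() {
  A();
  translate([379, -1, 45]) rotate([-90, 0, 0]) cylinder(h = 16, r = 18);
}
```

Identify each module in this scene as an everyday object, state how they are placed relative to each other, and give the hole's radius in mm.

A is an open box. The open box has a circular hole through its front wall. The hole's radius is 18 mm.

The subtracted cylinder has r = 18 mm.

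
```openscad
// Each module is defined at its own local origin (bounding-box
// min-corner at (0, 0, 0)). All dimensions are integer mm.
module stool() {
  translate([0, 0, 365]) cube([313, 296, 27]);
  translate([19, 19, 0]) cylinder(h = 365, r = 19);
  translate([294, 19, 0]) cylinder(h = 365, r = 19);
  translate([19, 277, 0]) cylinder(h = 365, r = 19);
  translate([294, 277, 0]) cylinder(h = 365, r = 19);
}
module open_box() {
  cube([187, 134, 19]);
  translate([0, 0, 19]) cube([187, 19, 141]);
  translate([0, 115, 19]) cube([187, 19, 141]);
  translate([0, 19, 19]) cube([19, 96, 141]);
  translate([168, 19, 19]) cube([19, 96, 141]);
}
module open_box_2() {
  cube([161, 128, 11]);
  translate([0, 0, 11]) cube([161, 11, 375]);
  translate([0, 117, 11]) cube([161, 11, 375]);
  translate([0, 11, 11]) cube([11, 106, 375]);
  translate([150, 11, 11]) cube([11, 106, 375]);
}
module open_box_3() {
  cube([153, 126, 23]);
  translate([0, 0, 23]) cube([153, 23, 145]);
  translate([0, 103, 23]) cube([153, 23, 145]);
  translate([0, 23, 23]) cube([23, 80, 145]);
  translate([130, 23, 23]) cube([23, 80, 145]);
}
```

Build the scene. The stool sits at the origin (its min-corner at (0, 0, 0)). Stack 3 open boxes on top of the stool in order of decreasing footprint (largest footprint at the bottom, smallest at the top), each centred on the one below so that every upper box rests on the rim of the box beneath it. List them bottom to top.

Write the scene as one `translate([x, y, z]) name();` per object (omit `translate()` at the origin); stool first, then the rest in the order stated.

stool();
translate([63, 81, 392]) open_box();
translate([76, 84, 552]) open_box_2();
translate([80, 85, 938]) open_box_3();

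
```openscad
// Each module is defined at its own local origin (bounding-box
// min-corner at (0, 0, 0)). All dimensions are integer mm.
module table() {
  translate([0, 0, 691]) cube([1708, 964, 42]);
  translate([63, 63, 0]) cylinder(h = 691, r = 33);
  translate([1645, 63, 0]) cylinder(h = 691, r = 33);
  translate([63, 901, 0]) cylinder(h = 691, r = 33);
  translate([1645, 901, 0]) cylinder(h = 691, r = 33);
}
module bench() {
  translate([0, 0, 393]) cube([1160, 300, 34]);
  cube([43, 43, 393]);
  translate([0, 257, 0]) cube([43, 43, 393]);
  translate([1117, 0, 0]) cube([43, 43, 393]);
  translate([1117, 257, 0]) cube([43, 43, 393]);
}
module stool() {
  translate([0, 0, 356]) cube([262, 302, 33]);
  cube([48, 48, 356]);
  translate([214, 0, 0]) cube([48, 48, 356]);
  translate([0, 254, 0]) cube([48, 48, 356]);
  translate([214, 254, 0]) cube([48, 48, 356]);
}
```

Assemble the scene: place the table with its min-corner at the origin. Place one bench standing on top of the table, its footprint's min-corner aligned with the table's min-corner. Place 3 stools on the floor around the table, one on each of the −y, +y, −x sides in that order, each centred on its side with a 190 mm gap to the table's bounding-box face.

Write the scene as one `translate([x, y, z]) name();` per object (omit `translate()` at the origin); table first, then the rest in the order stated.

table();
translate([0, 0, 733]) bench();
translate([723, -492, 0]) stool();
translate([723, 1154, 0]) stool();
translate([-452, 331, 0]) stool();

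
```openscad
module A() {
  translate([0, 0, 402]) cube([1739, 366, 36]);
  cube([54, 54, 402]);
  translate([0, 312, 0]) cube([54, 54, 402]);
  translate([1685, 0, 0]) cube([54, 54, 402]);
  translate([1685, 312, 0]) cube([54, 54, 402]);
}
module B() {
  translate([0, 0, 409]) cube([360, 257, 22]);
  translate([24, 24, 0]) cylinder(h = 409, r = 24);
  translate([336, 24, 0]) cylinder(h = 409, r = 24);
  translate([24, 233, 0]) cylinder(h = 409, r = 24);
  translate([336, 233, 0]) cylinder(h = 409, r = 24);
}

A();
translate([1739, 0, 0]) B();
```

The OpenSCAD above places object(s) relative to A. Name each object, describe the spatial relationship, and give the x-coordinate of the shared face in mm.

A is a bench. B is a stool. The stool is against the bench's +x side, with their −y faces flush. The x-coordinate of the shared face is 1739 mm.

The bench's +x face and the stool's −x face are both at x = 1739 mm.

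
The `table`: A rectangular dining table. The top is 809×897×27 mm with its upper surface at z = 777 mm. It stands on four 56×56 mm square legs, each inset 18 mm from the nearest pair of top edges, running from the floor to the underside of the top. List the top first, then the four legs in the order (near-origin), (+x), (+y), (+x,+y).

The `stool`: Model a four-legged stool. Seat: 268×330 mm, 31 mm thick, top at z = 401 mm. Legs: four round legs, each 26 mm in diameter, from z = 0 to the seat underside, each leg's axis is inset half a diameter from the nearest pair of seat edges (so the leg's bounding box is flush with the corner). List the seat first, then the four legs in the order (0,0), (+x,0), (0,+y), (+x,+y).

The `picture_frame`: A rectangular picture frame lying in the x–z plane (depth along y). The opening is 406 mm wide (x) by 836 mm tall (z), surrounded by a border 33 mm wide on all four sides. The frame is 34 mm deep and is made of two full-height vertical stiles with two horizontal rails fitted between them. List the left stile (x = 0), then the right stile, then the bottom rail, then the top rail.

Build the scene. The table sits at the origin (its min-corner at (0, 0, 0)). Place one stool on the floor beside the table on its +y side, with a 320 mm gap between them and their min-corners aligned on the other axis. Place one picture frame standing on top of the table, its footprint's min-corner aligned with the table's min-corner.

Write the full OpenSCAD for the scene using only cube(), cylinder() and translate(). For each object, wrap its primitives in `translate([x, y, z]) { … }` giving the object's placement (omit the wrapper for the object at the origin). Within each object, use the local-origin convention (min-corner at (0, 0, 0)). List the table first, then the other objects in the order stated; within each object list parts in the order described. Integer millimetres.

translate([0, 0, 750]) cube([809, 897, 27]);
translate([18, 18, 0]) cube([56, 56, 750]);
translate([735, 18, 0]) cube([56, 56, 750]);
translate([18, 823, 0]) cube([56, 56, 750]);
translate([735, 823, 0]) cube([56, 56, 750]);
translate([0, 1217, 0]) {
  translate([0, 0, 370]) cube([268, 330, 31]);
  translate([13, 13, 0]) cylinder(h = 370, r = 13);
  translate([255, 13, 0]) cylinder(h = 370, r = 13);
  translate([13, 317, 0]) cylinder(h = 370, r = 13);
  translate([255, 317, 0]) cylinder(h = 370, r = 13);
}
translate([0, 0, 777]) {
  cube([33, 34, 902]);
  translate([439, 0, 0]) cube([33, 34, 902]);
  translate([33, 0, 0]) cube([406, 34, 33]);
  translate([33, 0, 869]) cube([406, 34, 33]);
}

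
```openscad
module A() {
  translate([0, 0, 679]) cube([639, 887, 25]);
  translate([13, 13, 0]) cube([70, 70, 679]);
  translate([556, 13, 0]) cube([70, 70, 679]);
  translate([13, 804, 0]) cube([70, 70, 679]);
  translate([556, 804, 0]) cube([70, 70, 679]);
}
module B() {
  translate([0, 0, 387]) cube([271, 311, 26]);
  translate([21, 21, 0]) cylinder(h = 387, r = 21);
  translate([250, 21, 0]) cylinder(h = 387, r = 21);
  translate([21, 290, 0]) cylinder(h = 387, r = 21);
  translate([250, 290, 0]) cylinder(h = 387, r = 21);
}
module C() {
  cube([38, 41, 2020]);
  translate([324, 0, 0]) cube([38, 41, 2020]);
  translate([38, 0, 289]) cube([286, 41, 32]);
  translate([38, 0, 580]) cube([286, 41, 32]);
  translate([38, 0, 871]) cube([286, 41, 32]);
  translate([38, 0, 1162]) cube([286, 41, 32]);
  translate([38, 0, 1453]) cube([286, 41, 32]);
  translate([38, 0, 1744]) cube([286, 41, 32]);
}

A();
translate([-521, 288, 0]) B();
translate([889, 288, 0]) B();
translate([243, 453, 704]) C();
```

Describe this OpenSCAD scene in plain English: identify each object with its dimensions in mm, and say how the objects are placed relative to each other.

A is a table with a 639×887 mm rectangular top, 25 mm thick, top surface at z = 704 mm, supported by four 70×70 mm square legs, each inset 13 mm from the nearest pair of top edges, running from the floor.

B is a simple wooden stool: a rectangular seat 271 mm (x) by 311 mm (y), 26 mm thick, top face at z = 413 mm, on four round legs, each 42 mm in diameter. The legs rest on z = 0, each leg's axis is inset half a diameter from the nearest pair of seat edges (so the leg's bounding box is flush with the corner).

C is a straight ladder. Two 38×41 mm vertical rails, 2020 mm tall, stand 362 mm apart (outside-to-outside) with their front faces coplanar on the −y side. 6 rungs, each 41 mm deep and 32 mm tall, span between the inner faces of the rails, front faces flush with the rails. The lowest rung's underside is at z = 289 mm and rungs are spaced 291 mm apart (underside to underside).

Two stools sit around the table at the −x, +x sides. The ladder is on top of the table.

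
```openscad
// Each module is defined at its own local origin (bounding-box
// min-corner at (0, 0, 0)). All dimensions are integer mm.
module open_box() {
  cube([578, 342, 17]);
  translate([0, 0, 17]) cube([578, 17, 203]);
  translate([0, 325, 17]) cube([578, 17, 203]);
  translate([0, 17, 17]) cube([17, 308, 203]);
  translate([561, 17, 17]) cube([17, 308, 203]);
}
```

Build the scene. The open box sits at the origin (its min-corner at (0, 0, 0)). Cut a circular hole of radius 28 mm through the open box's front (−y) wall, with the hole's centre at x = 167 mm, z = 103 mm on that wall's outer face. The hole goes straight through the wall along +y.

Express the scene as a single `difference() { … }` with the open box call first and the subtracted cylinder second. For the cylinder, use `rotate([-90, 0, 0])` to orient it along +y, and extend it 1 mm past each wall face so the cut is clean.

difference() {
  open_box();
  translate([167, -1, 103]) rotate([-90, 0, 0]) cylinder(h = 19, r = 28);
}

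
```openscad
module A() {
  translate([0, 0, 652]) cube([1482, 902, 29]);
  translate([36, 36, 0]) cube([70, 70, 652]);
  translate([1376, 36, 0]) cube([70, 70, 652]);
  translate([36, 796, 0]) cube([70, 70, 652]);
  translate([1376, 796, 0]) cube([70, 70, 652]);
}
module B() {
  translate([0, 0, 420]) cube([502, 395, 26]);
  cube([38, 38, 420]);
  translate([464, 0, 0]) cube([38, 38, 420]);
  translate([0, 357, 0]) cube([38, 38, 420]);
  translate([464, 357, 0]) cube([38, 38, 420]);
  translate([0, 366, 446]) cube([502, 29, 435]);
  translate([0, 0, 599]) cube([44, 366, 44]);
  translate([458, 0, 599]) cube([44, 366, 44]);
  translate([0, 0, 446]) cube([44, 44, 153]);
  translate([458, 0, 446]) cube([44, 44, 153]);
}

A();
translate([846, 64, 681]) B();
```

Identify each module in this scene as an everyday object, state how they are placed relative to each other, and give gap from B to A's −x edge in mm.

The chair's min-x is at 846; the table's min-x is 0; gap = 846 mm.

A is a table. B is a chair. The chair is on top of the table. The gap from the chair to the table's −x edge is 846 mm.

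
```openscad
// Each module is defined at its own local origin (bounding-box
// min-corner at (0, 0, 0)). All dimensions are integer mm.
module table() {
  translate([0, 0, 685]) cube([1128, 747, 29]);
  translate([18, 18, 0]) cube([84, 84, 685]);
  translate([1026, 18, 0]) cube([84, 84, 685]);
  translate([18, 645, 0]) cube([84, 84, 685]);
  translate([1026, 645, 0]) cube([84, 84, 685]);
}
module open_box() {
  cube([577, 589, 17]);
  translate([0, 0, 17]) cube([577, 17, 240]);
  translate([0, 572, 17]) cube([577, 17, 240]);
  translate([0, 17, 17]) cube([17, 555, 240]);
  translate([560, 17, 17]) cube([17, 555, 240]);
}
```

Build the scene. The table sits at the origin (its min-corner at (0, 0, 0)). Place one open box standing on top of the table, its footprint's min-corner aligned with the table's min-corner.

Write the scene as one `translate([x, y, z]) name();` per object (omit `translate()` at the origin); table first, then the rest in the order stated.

table();
translate([0, 0, 714]) open_box();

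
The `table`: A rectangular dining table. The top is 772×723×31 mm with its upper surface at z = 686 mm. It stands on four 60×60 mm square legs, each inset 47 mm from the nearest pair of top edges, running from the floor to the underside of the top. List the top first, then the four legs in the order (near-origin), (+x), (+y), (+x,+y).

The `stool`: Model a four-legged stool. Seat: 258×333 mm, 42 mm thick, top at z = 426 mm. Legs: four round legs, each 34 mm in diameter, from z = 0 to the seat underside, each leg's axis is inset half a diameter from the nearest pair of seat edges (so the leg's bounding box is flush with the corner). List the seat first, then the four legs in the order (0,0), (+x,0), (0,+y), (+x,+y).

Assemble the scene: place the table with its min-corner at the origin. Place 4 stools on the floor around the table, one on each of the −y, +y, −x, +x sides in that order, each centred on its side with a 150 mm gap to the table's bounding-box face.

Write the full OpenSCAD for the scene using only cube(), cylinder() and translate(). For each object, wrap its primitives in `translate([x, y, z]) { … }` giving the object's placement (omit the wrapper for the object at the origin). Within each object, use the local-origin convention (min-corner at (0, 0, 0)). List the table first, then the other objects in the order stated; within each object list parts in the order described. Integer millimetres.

translate([0, 0, 655]) cube([772, 723, 31]);
translate([47, 47, 0]) cube([60, 60, 655]);
translate([665, 47, 0]) cube([60, 60, 655]);
translate([47, 616, 0]) cube([60, 60, 655]);
translate([665, 616, 0]) cube([60, 60, 655]);
translate([257, -483, 0]) {
  translate([0, 0, 384]) cube([258, 333, 42]);
  translate([17, 17, 0]) cylinder(h = 384, r = 17);
  translate([241, 17, 0]) cylinder(h = 384, r = 17);
  translate([17, 316, 0]) cylinder(h = 384, r = 17);
  translate([241, 316, 0]) cylinder(h = 384, r = 17);
}
translate([257, 873, 0]) {
  translate([0, 0, 384]) cube([258, 333, 42]);
  translate([17, 17, 0]) cylinder(h = 384, r = 17);
  translate([241, 17, 0]) cylinder(h = 384, r = 17);
  translate([17, 316, 0]) cylinder(h = 384, r = 17);
  translate([241, 316, 0]) cylinder(h = 384, r = 17);
}
translate([-408, 195, 0]) {
  translate([0, 0, 384]) cube([258, 333, 42]);
  translate([17, 17, 0]) cylinder(h = 384, r = 17);
  translate([241, 17, 0]) cylinder(h = 384, r = 17);
  translate([17, 316, 0]) cylinder(h = 384, r = 17);
  translate([241, 316, 0]) cylinder(h = 384, r = 17);
}
translate([922, 195, 0]) {
  translate([0, 0, 384]) cube([258, 333, 42]);
  translate([17, 17, 0]) cylinder(h = 384, r = 17);
  translate([241, 17, 0]) cylinder(h = 384, r = 17);
  translate([17, 316, 0]) cylinder(h = 384, r = 17);
  translate([241, 316, 0]) cylinder(h = 384, r = 17);
}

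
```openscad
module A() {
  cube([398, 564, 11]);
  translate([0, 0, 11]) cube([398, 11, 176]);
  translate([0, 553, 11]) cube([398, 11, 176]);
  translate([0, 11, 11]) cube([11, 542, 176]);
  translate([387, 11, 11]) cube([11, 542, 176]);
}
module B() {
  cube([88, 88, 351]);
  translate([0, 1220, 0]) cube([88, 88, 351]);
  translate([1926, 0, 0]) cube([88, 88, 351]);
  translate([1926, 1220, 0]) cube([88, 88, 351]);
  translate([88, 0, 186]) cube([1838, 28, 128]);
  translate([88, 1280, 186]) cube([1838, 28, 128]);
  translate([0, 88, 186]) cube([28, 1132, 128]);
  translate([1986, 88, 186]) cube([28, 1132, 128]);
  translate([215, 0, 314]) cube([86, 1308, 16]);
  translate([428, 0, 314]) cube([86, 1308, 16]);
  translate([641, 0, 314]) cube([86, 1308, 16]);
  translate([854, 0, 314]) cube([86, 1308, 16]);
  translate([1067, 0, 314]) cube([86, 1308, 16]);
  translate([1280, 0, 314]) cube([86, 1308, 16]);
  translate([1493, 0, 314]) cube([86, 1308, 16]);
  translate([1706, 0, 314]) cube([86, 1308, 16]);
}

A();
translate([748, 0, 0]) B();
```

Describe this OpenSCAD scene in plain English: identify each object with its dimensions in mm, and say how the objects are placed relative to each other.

A is an open storage box with external size 398×564×187 mm and wall thickness 11 mm (the base is also 11 mm thick). The base covers the whole footprint; the four walls stand on the base, with the y-facing walls full-width and the x-facing walls fitting between their inner faces.

B is a bed frame 2014 mm long (x) by 1308 mm wide (y). Four 88×88 mm corner posts, 351 mm tall, at the corners of the footprint. Four rails of 28 mm thickness and 128 mm height run between adjacent posts with their undersides at z = 186 mm, their outer faces flush with the outside of the frame (the two x-running rails run between the posts' inner faces; the two y-running rails run between the posts' inner faces). 8 slats, each 86 mm wide (x) and 16 mm thick, lie across the top of the two x-running rails, running the full 1308 mm width of the frame in y; the slats are evenly spaced along x between the inner faces of the end posts with equal gaps (rounded down to the nearest mm) at the −x end and between each pair — any rounding remainder accumulates at the +x end.

The bed frame is on the floor beside the open box on its +x side.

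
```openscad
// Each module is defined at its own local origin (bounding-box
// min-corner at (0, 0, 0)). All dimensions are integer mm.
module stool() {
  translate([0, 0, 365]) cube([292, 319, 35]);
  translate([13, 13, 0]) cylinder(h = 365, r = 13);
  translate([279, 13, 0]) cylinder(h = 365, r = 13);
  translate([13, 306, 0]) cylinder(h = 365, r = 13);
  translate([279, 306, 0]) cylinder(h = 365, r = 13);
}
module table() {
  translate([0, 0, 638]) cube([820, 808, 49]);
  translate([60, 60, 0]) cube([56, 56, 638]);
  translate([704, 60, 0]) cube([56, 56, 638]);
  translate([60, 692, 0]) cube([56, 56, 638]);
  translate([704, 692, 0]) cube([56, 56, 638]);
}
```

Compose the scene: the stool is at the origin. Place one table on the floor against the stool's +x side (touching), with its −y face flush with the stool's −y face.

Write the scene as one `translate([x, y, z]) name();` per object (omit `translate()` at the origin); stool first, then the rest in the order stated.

stool();
translate([292, 0, 0]) table();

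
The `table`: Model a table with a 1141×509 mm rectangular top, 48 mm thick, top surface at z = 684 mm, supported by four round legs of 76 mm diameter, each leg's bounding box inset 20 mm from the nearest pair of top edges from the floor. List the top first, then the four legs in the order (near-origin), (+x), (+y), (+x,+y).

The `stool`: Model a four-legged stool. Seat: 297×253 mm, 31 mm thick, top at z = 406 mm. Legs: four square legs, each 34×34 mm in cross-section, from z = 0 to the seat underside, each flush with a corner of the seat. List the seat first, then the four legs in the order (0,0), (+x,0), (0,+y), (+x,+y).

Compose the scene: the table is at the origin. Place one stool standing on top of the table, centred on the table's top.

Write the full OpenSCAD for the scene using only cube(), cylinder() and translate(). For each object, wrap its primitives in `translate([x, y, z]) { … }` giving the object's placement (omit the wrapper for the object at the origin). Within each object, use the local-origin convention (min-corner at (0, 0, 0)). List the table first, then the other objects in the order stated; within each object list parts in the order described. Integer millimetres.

translate([0, 0, 636]) cube([1141, 509, 48]);
translate([58, 58, 0]) cylinder(h = 636, r = 38);
translate([1083, 58, 0]) cylinder(h = 636, r = 38);
translate([58, 451, 0]) cylinder(h = 636, r = 38);
translate([1083, 451, 0]) cylinder(h = 636, r = 38);
translate([422, 128, 684]) {
  translate([0, 0, 375]) cube([297, 253, 31]);
  cube([34, 34, 375]);
  translate([263, 0, 0]) cube([34, 34, 375]);
  translate([0, 219, 0]) cube([34, 34, 375]);
  translate([263, 219, 0]) cube([34, 34, 375]);
}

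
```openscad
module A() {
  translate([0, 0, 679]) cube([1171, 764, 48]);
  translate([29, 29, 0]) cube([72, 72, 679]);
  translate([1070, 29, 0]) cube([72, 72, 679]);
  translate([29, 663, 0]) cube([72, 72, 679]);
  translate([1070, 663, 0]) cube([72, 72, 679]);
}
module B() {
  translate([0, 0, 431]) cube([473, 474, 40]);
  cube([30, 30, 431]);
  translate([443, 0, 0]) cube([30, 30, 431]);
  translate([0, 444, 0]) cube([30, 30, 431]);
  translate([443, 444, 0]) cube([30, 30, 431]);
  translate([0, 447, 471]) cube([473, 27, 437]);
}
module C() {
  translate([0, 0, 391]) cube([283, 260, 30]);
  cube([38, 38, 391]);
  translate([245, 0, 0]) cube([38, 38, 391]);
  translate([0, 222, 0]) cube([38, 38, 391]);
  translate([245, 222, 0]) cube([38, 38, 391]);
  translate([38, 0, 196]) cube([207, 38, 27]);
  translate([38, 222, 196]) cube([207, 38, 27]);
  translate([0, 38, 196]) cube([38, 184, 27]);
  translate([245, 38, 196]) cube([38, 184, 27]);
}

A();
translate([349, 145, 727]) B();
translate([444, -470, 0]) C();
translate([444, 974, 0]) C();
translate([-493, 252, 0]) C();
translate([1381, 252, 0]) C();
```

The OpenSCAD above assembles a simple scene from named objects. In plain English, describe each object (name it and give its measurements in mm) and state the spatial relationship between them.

A is a rectangular dining table. The top is 1171×764×48 mm with its upper surface at z = 727 mm. It stands on four 72×72 mm square legs, each inset 29 mm from the nearest pair of top edges, running from the floor to the underside of the top.

B is a chair. The seat is a 473×474×40 mm slab with its top at z = 471 mm, on four 30×30 mm corner legs (flush with the seat edges, standing on z = 0). A flat backrest 27 mm thick, 437 mm tall, spans the full seat width and rises from the seat top along its +y edge, rear face flush with the rear of the seat.

C is a simple wooden stool: a rectangular seat 283 mm (x) by 260 mm (y), 30 mm thick, top face at z = 421 mm, on four square legs, each 38×38 mm in cross-section. The legs rest on z = 0, each flush with a corner of the seat. Four stretchers, 38 mm wide and 27 mm tall, connect adjacent legs with their undersides at z = 196 mm, each running between the inner faces of the legs it joins and aligned with the legs' outer faces on the other axis.

The chair is on top of the table, centred. Four stools sit around the table at the −y, +y, −x, +x sides.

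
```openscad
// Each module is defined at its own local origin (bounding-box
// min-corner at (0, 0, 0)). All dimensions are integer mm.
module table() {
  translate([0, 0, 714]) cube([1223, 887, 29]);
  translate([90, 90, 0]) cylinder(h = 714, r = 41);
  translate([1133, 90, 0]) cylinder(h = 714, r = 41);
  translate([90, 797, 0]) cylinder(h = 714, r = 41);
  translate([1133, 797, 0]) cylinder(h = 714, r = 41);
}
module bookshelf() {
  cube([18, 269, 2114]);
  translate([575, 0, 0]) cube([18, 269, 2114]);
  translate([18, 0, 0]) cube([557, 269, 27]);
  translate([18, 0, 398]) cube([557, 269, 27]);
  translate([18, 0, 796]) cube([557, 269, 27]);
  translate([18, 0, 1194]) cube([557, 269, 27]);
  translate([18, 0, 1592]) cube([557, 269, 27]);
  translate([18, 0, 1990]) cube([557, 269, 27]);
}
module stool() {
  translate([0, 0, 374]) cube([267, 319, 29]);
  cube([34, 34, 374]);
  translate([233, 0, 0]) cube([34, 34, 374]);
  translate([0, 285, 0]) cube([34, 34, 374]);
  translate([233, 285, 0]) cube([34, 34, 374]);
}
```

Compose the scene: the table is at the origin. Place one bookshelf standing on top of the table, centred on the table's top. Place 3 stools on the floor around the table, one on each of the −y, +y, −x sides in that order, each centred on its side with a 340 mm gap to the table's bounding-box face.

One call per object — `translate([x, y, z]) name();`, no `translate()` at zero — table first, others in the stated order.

table();
translate([315, 309, 743]) bookshelf();
translate([478, -659, 0]) stool();
translate([478, 1227, 0]) stool();
translate([-607, 284, 0]) stool();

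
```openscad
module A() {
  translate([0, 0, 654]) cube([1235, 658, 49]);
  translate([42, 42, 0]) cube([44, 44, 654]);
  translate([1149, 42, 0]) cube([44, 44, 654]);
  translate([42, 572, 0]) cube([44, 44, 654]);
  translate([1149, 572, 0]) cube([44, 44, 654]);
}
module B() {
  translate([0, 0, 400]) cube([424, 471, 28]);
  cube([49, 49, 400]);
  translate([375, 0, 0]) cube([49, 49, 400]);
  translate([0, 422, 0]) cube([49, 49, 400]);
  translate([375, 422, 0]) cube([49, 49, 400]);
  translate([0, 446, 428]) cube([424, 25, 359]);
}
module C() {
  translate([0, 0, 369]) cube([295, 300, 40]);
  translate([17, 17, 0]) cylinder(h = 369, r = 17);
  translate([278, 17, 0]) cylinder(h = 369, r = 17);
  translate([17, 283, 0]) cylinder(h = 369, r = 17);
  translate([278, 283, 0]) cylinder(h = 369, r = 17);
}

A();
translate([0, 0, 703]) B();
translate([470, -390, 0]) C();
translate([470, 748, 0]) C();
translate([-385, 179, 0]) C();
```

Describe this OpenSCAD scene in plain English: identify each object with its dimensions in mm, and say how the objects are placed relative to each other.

A is a rectangular dining table. The top is 1235×658×49 mm with its upper surface at z = 703 mm. It stands on four 44×44 mm square legs, each inset 42 mm from the nearest pair of top edges, running from the floor to the underside of the top.

B is a chair: 424×471 mm seat, 28 mm thick, top at z = 428 mm, on four 49 mm square corner legs flush with the seat edges. A 25 mm thick backrest slab spans the full seat width, extending 359 mm above the seat top, its back face flush with the seat's +y edge.

C is a simple wooden stool: a rectangular seat 295 mm (x) by 300 mm (y), 40 mm thick, top face at z = 409 mm, on four round legs, each 34 mm in diameter. The legs rest on z = 0, each leg's axis is inset half a diameter from the nearest pair of seat edges (so the leg's bounding box is flush with the corner).

The chair is on top of the table. Three stools sit around the table at the −y, +y, −x sides.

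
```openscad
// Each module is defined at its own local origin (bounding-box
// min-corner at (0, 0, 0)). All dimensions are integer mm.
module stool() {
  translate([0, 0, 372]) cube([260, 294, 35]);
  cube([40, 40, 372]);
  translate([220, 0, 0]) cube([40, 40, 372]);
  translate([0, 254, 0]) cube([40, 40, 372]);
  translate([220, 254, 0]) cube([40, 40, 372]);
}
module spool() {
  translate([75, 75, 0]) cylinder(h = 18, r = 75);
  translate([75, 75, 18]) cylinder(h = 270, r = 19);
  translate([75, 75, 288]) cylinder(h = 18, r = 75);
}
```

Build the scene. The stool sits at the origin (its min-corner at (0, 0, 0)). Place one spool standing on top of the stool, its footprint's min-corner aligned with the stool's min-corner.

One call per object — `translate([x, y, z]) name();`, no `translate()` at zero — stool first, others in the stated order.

stool();
translate([0, 0, 407]) spool();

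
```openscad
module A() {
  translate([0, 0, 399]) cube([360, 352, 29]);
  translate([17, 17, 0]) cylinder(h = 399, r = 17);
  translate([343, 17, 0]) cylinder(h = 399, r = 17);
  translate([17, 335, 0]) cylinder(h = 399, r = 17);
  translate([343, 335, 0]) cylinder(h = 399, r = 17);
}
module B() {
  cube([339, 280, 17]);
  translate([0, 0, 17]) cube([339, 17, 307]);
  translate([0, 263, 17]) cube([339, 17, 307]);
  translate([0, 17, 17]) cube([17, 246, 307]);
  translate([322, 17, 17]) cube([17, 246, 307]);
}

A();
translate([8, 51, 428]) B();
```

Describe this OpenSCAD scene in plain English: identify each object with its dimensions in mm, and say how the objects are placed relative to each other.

A is a four-legged stool. The seat is 360×352 mm, 29 mm thick, top at z = 428 mm. It stands on four round legs, each 34 mm in diameter, from z = 0 to the seat underside, each leg's axis is inset half a diameter from the nearest pair of seat edges (so the leg's bounding box is flush with the corner).

B is an open-topped rectangular box: outside dimensions 339×280×324 mm, with a uniform wall and base thickness of 17 mm. The base is a full 339×280 slab on the floor; four walls sit on top of the base. The front and back walls (the −y and +y sides) span the full width; the two side walls fit between them.

The open box is on top of the stool.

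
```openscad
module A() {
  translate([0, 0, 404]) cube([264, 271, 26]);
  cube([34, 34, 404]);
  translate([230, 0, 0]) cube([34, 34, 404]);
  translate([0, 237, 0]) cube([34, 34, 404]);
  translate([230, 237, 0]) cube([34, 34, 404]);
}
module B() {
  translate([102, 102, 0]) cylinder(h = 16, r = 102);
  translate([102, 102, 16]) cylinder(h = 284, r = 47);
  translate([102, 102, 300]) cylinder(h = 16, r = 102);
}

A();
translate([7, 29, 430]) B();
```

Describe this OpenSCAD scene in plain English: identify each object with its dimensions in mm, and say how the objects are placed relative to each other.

A is a four-legged stool. The seat is 264×271 mm, 26 mm thick, top at z = 430 mm. It stands on four square legs, each 34×34 mm in cross-section, from z = 0 to the seat underside, each flush with a corner of the seat.

B is a spool: two coaxial disc flanges of radius 102 mm and thickness 16 mm, joined by a core cylinder of radius 47 mm and height 284 mm. The lower flange rests on z = 0 and the three cylinders share a vertical axis.

The spool is on top of the stool.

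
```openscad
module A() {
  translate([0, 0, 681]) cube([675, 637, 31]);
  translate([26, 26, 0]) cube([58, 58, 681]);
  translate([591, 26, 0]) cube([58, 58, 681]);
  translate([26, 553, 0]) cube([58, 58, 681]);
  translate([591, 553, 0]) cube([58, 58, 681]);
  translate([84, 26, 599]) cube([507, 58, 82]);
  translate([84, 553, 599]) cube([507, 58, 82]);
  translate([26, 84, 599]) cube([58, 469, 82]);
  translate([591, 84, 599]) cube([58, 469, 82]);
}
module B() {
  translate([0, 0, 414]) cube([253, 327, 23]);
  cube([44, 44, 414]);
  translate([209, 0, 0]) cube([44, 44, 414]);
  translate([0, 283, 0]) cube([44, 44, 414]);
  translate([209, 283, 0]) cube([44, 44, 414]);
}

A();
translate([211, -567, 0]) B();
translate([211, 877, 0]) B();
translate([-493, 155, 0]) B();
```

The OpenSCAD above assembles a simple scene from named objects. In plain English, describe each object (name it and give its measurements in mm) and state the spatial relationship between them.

A is a table: top 675 mm (x) × 637 mm (y), 31 mm thick, upper face at z = 712 mm, on four 58×58 mm square legs, each inset 26 mm from the nearest pair of top edges, running from z = 0 to the bottom of the top. Four apron rails, 58 mm thick and 82 mm tall, run between adjacent legs with their top edges flush with the underside of the top and their outer faces flush with the legs' outer faces.

B is a simple wooden stool: a rectangular seat 253 mm (x) by 327 mm (y), 23 mm thick, top face at z = 437 mm, on four square legs, each 44×44 mm in cross-section. The legs rest on z = 0, each flush with a corner of the seat.

Three stools sit around the table at the −y, +y, −x sides.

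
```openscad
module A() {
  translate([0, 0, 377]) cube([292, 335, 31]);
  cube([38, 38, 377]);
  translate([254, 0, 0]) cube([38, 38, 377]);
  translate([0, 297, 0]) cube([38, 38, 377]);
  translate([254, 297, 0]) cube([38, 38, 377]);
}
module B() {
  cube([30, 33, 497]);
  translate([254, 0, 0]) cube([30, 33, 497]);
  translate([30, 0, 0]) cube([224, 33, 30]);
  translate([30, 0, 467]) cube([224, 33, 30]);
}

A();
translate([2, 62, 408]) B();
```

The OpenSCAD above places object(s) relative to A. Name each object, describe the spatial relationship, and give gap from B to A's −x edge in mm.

A is a stool. B is a picture frame. The picture frame is on top of the stool. The gap from the picture frame to the stool's −x edge is 2 mm.

The picture frame's min-x is at 2; the stool's min-x is 0; gap = 2 mm.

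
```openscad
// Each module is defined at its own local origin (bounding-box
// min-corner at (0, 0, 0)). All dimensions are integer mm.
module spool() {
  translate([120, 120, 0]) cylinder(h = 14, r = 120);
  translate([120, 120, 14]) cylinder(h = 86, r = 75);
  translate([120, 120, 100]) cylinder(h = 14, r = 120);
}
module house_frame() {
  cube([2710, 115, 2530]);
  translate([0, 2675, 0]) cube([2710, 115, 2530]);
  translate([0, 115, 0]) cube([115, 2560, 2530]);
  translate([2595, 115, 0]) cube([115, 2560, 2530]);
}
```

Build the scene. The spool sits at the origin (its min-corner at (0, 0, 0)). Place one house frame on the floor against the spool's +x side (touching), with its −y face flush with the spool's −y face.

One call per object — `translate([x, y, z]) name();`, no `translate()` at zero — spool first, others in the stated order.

spool();
translate([240, 0, 0]) house_frame();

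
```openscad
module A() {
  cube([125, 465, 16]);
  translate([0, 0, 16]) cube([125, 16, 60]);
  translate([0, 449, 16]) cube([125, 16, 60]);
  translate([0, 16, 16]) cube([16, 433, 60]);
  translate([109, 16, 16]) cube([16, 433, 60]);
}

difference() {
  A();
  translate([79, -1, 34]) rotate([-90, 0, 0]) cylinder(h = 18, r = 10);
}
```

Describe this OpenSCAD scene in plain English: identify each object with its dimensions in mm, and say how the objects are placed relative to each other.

A is an open-topped rectangular box: outside dimensions 125×465×76 mm, with a uniform wall and base thickness of 16 mm. The base is a full 125×465 slab on the floor; four walls sit on top of the base. The front and back walls (the −y and +y sides) span the full width; the two side walls fit between them.

The open box has a circular hole of radius 10 mm through its front wall, centred at (x = 79, z = 34).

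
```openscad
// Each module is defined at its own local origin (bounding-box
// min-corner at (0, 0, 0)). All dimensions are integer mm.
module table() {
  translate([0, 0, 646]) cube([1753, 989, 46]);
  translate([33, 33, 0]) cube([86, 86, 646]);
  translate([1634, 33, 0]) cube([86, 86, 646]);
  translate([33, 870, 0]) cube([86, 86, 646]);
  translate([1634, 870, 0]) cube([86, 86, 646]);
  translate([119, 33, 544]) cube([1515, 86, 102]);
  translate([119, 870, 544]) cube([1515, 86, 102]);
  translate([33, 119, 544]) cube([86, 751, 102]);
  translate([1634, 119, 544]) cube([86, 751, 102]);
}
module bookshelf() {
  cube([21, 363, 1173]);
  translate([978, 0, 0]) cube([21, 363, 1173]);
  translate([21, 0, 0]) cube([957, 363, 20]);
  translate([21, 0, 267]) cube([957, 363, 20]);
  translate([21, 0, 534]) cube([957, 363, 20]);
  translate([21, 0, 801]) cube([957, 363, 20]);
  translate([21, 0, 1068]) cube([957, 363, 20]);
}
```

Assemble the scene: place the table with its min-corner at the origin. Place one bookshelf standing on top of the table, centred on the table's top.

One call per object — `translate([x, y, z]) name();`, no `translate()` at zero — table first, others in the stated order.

table();
translate([377, 313, 692]) bookshelf();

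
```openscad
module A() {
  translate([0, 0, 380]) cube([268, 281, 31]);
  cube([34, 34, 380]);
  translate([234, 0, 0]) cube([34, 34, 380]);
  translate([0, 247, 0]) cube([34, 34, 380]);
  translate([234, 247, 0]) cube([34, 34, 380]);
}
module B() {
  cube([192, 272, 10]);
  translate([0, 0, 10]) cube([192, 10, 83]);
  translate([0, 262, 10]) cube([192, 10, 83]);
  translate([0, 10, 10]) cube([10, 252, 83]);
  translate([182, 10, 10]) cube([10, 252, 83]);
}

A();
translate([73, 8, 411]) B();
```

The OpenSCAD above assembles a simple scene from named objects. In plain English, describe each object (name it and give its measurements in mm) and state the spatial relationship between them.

A is a four-legged stool. The seat is a 268×281×31 mm slab whose top surface is at z = 411 mm; four square legs, each 34×34 mm in cross-section, run from the floor (z = 0) to the underside of the seat, each flush with a corner of the seat.

B is an open storage box with external size 192×272×93 mm and wall thickness 10 mm (the base is also 10 mm thick). The base covers the whole footprint; the four walls stand on the base, with the y-facing walls full-width and the x-facing walls fitting between their inner faces.

The open box is on top of the stool.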